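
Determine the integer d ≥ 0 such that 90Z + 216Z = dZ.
In the PID Z, (a, b) is generated by gcd(a, b). Compute gcd(216, 90) with the extended Euclidean algorithm, tracking rows (r, s, t) with s·216 + t·90 = r:
  row A: (216, 1, 0)   [1·216 + 0·90 = 216]
  row B: (90, 0, 1)   [0·216 + 1·90 = 90]
  216 = 2·90 + 36   → row C = row A − 2·row B = (36, 1, −2)   [check: 1·216 − 2·90 = 36]
  90 = 2·36 + 18   → row D = row B − 2·row C = (18, −2, 5)   [check: −2·216 + 5·90 = 18]
  36 = 2·18 + 0   → remainder 0, stop. gcd = 18 (last nonzero row D).
So gcd(90, 216) = 18, with Bézout identity −2·216 + 5·90 = 18. Containment (⊇): the Bézout identity exhibits 18 as an element of (90, 216), giving (18) ⊆ (90, 216). Containment (⊆): since 18 | 90 and 18 | 216 (90 = 18·5, 216 = 18·12), every Z-linear combination of 90 and 216 is divisible by 18, so (90, 216) ⊆ (18). Therefore (90, 216) = (18), d = 18.

Final answer: (90, 216) = (18); d = 18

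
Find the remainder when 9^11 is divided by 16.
9

Use repeated squaring. Binary(11) = 1011. Walk through the bits of the exponent 11 left-to-right: at each bit after the leading one, square the running value, then multiply by 9 if the bit is 1 (always reducing mod 16):
  bit 1 = 1 (leading): start with 9.
  bit 2 = 0: square 9^2 = 81 ≡ 1 (mod 16).
  bit 3 = 1: square 1^2 = 1; bit is 1, so multiply 1·9 = 9 (mod 16).
  bit 4 = 1: square 9^2 = 81 ≡ 1; bit is 1, so multiply 1·9 = 9 (mod 16).
Final value: 9^11 ≡ 9 (mod 16).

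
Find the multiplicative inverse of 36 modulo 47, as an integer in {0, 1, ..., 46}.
Apply the extended Euclidean algorithm to (47, 36), tracking rows (r, s, t) with s·47 + t·36 = r. Each division r_prev = q·r_cur + r_new produces the new row as (previous row) − q·(current row):
  row A: (47, 1, 0)   [1·47 + 0·36 = 47]
  row B: (36, 0, 1)   [0·47 + 1·36 = 36]
  47 = 1·36 + 11   → row C = row A − 1·row B = (11, 1, −1)   [check: 1·47 − 1·36 = 11]
  36 = 3·11 + 3   → row D = row B − 3·row C = (3, −3, 4)   [check: −3·47 + 4·36 = 3]
  11 = 3·3 + 2   → row E = row C − 3·row D = (2, 10, −13)   [check: 10·47 − 13·36 = 2]
  3 = 1·2 + 1   → row F = row D − 1·row E = (1, −13, 17)   [check: −13·47 + 17·36 = 1]
  2 = 2·1 + 0   → remainder 0, stop. gcd = 1 (last nonzero row F).
The gcd is 1, so 36 is invertible mod 47. The last nonzero row gives −13·47 + 17·36 = 1, so t = 17. So 36^(−1) ≡ 17 (mod 47). Verify: 36 · 17 = 612 ≡ 1 (mod 47). ✓

Final answer: 36^(−1) ≡ 17 (mod 47)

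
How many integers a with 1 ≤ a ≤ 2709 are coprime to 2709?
1512

The number of a ∈ {1, ..., 2709} with gcd(a, 2709) = 1 is by definition Euler's totient φ(2709). φ is multiplicative, with φ(p^e) = p^e − p^(e−1). Factorise 2709 = 3^2 · 7 · 43. Then
  φ(2709) = (3^2 − 3^1) · (7 − 1) · (43 − 1) = 6 · 6 · 42 = 1512.
So there are 1512 such integers.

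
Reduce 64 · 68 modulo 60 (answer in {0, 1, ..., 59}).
Reduce the factors first: 64 ≡ 4, 68 ≡ 8 (mod 60), so 64 · 68 ≡ 4 · 8 (mod 60). 4 · 8 = 32. Dividing by 60: 32 = 0·60 + 32. So (64 · 68) mod 60 = 32.

Final answer: 32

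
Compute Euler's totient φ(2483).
φ(2483) = 2280

φ is multiplicative, with φ(p^e) = p^e − p^(e−1). Factorise 2483 = 13 · 191. Then
  φ(2483) = (13 − 1) · (191 − 1) = 12 · 190 = 2280.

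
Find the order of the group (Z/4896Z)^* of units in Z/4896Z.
|(Z/4896Z)^*| = 1536

(Z/4896Z)^* consists of the classes a with gcd(a, 4896) = 1, so its order is φ(4896). φ is multiplicative, with φ(p^e) = p^e − p^(e−1). Factorise 4896 = 2^5 · 3^2 · 17. Then
  φ(4896) = (2^5 − 2^4) · (3^2 − 3^1) · (17 − 1) = 16 · 6 · 16 = 1536.
Thus |(Z/4896Z)^*| = 1536.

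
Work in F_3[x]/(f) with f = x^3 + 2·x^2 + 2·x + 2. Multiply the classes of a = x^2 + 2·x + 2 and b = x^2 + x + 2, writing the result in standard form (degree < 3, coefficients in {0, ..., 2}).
Multiply as integer polynomials: a · b = x^4 + 3·x^3 + 6·x^2 + 6·x + 4. Reducing coefficients mod 3: a · b ≡ x^4 + 1. Now divide by f(x) = x^3 + 2·x^2 + 2·x + 2 in F_3[x], eliminating the leading term at each step:
  leading term x^4: subtract (x)·f(x) = x^4 + 2·x^3 + 2·x^2 + 2·x, leaving x^3 + x^2 + x + 1 (coefficients mod 3)
  leading term x^3: subtract (1)·f(x) = x^3 + 2·x^2 + 2·x + 2, leaving 2·x^2 + 2·x + 2 (coefficients mod 3)
The degree is now < 3, so this is the remainder. Hence a · b ≡ 2·x^2 + 2·x + 2 in F_3[x]/(f).

Final answer: a · b ≡ 2·x^2 + 2·x + 2 (mod f(x))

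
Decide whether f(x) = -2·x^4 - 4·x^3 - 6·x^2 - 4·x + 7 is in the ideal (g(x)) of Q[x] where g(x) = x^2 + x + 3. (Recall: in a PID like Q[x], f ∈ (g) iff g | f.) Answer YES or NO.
In Q[x] the ideal (g) consists of all multiples of g, so f ∈ (g) iff g | f, i.e. iff the remainder of f on division by g is 0. Divide f by g (g is monic, so eliminate the leading term of the running remainder at each step):
  leading term -2·x^4: subtract (-2·x^2)·g(x) = -2·x^4 - 2·x^3 - 6·x^2, leaving -2·x^3 - 4·x + 7
  leading term -2·x^3: subtract (-2·x)·g(x) = -2·x^3 - 2·x^2 - 6·x, leaving 2·x^2 + 2·x + 7
  leading term 2·x^2: subtract (2)·g(x) = 2·x^2 + 2·x + 6, leaving 1
The remainder r(x) = 1 ≠ 0 (and deg r < deg g), so g ∤ f, i.e. f ∉ (g).

Final answer: NO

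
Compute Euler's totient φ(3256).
φ(3256) = 1440

φ is multiplicative, with φ(p^e) = p^e − p^(e−1). Factorise 3256 = 2^3 · 11 · 37. Then
  φ(3256) = (2^3 − 2^2) · (11 − 1) · (37 − 1) = 4 · 10 · 36 = 1440.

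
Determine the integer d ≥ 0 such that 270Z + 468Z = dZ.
In the PID Z, (a, b) is generated by gcd(a, b). Compute gcd(468, 270) with the extended Euclidean algorithm, tracking rows (r, s, t) with s·468 + t·270 = r:
  row A: (468, 1, 0)   [1·468 + 0·270 = 468]
  row B: (270, 0, 1)   [0·468 + 1·270 = 270]
  468 = 1·270 + 198   → row C = row A − 1·row B = (198, 1, −1)   [check: 1·468 − 1·270 = 198]
  270 = 1·198 + 72   → row D = row B − 1·row C = (72, −1, 2)   [check: −1·468 + 2·270 = 72]
  198 = 2·72 + 54   → row E = row C − 2·row D = (54, 3, −5)   [check: 3·468 − 5·270 = 54]
  72 = 1·54 + 18   → row F = row D − 1·row E = (18, −4, 7)   [check: −4·468 + 7·270 = 18]
  54 = 3·18 + 0   → remainder 0, stop. gcd = 18 (last nonzero row F).
So gcd(270, 468) = 18, with Bézout identity −4·468 + 7·270 = 18. Containment (⊇): the Bézout identity exhibits 18 as an element of (270, 468), giving (18) ⊆ (270, 468). Containment (⊆): since 18 | 270 and 18 | 468 (270 = 18·15, 468 = 18·26), every Z-linear combination of 270 and 468 is divisible by 18, so (270, 468) ⊆ (18). Therefore (270, 468) = (18), d = 18.

Final answer: (270, 468) = (18); d = 18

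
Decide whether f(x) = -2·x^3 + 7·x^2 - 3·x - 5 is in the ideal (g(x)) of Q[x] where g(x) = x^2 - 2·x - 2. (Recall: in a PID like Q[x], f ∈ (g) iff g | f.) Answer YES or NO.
In Q[x] the ideal (g) consists of all multiples of g, so f ∈ (g) iff g | f, i.e. iff the remainder of f on division by g is 0. Divide f by g (g is monic, so eliminate the leading term of the running remainder at each step):
  leading term -2·x^3: subtract (-2·x)·g(x) = -2·x^3 + 4·x^2 + 4·x, leaving 3·x^2 - 7·x - 5
  leading term 3·x^2: subtract (3)·g(x) = 3·x^2 - 6·x - 6, leaving 1 - x
The remainder r(x) = 1 - x ≠ 0 (and deg r < deg g), so g ∤ f, i.e. f ∉ (g).

Final answer: NO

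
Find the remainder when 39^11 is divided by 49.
Use repeated squaring. Binary(11) = 1011. Walk through the bits of the exponent 11 left-to-right: at each bit after the leading one, square the running value, then multiply by 39 if the bit is 1 (always reducing mod 49):
  bit 1 = 1 (leading): start with 39.
  bit 2 = 0: square 39^2 = 1521 ≡ 2 (mod 49).
  bit 3 = 1: square 2^2 = 4; bit is 1, so multiply 4·39 = 156 ≡ 9 (mod 49).
  bit 4 = 1: square 9^2 = 81 ≡ 32; bit is 1, so multiply 32·39 = 1248 ≡ 23 (mod 49).
Final value: 39^11 ≡ 23 (mod 49).

Final answer: 23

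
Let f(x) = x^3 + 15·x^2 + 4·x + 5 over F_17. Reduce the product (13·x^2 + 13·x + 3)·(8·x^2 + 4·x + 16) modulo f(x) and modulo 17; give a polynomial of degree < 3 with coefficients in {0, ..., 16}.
a · b ≡ x^2 + 12·x + 13 (mod f(x))

Multiply as integer polynomials: a · b = 104·x^4 + 156·x^3 + 284·x^2 + 220·x + 48. Reducing coefficients mod 17: a · b ≡ 2·x^4 + 3·x^3 + 12·x^2 + 16·x + 14. Now divide by f(x) = x^3 + 15·x^2 + 4·x + 5 in F_17[x], eliminating the leading term at each step:
  leading term 2·x^4: subtract (2·x)·f(x) = 2·x^4 + 13·x^3 + 8·x^2 + 10·x, leaving 7·x^3 + 4·x^2 + 6·x + 14 (coefficients mod 17)
  leading term 7·x^3: subtract (7)·f(x) = 7·x^3 + 3·x^2 + 11·x + 1, leaving x^2 + 12·x + 13 (coefficients mod 17)
The degree is now < 3, so this is the remainder. Hence a · b ≡ x^2 + 12·x + 13 in F_17[x]/(f).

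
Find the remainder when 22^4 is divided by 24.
16

Use repeated squaring. Binary(4) = 100. Walk through the bits of the exponent 4 left-to-right: at each bit after the leading one, square the running value, then multiply by 22 if the bit is 1 (always reducing mod 24):
  bit 1 = 1 (leading): start with 22.
  bit 2 = 0: square 22^2 = 484 ≡ 4 (mod 24).
  bit 3 = 0: square 4^2 = 16 (mod 24).
Final value: 22^4 ≡ 16 (mod 24).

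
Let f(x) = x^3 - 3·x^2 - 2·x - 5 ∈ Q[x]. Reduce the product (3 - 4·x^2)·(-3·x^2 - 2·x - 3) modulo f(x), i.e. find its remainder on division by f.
a · b ≡ 159·x^2 + 142·x + 211 (mod f(x))

First multiply in Q[x] without reducing: a · b = 12·x^4 + 8·x^3 + 3·x^2 - 6·x - 9. Now divide by f(x) = x^3 - 3·x^2 - 2·x - 5, eliminating the leading term at each step:
  leading term 12·x^4: subtract (12·x)·f(x) = 12·x^4 - 36·x^3 - 24·x^2 - 60·x, leaving 44·x^3 + 27·x^2 + 54·x - 9
  leading term 44·x^3: subtract (44)·f(x) = 44·x^3 - 132·x^2 - 88·x - 220, leaving 159·x^2 + 142·x + 211
The degree is now < 3, so this is the remainder. Hence a · b ≡ 159·x^2 + 142·x + 211 in Q[x]/(f).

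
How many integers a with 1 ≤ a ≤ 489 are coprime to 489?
The number of a ∈ {1, ..., 489} with gcd(a, 489) = 1 is by definition Euler's totient φ(489). φ is multiplicative, with φ(p^e) = p^e − p^(e−1). Factorise 489 = 3 · 163. Then
  φ(489) = (3 − 1) · (163 − 1) = 2 · 162 = 324.
So there are 324 such integers.

Final answer: 324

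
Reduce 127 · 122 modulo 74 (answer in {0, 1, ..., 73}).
28

Reduce the factors first: 127 ≡ 53, 122 ≡ 48 (mod 74), so 127 · 122 ≡ 53 · 48 (mod 74). 53 · 48 = 2544. Dividing by 74: 2544 = 34·74 + 28. So (127 · 122) mod 74 = 28.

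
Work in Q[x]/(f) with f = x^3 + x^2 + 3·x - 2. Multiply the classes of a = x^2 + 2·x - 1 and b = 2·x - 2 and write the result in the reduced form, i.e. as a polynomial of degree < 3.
First multiply in Q[x] without reducing: a · b = 2·x^3 + 2·x^2 - 6·x + 2. Now divide by f(x) = x^3 + x^2 + 3·x - 2, eliminating the leading term at each step:
  leading term 2·x^3: subtract (2)·f(x) = 2·x^3 + 2·x^2 + 6·x - 4, leaving 6 - 12·x
The degree is now < 3, so this is the remainder. Hence a · b ≡ 6 - 12·x in Q[x]/(f).

Final answer: a · b ≡ 6 - 12·x (mod f(x))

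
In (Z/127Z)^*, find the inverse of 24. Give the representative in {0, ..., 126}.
Apply the extended Euclidean algorithm to (127, 24), tracking rows (r, s, t) with s·127 + t·24 = r. Each division r_prev = q·r_cur + r_new produces the new row as (previous row) − q·(current row):
  row A: (127, 1, 0)   [1·127 + 0·24 = 127]
  row B: (24, 0, 1)   [0·127 + 1·24 = 24]
  127 = 5·24 + 7   → row C = row A − 5·row B = (7, 1, −5)   [check: 1·127 − 5·24 = 7]
  24 = 3·7 + 3   → row D = row B − 3·row C = (3, −3, 16)   [check: −3·127 + 16·24 = 3]
  7 = 2·3 + 1   → row E = row C − 2·row D = (1, 7, −37)   [check: 7·127 − 37·24 = 1]
  3 = 3·1 + 0   → remainder 0, stop. gcd = 1 (last nonzero row E).
The gcd is 1, so 24 is invertible mod 127. The last nonzero row gives 7·127 − 37·24 = 1, so t = −37. So 24^(−1) ≡ −37 ≡ 90 (mod 127). Verify: 24 · 90 = 2160 ≡ 1 (mod 127). ✓

Final answer: 24^(−1) ≡ 90 (mod 127)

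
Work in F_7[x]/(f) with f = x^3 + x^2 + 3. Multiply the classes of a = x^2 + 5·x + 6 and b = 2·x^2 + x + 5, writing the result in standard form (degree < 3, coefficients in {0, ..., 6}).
Multiply as integer polynomials: a · b = 2·x^4 + 11·x^3 + 22·x^2 + 31·x + 30. Reducing coefficients mod 7: a · b ≡ 2·x^4 + 4·x^3 + x^2 + 3·x + 2. Now divide by f(x) = x^3 + x^2 + 3 in F_7[x], eliminating the leading term at each step:
  leading term 2·x^4: subtract (2·x)·f(x) = 2·x^4 + 2·x^3 + 6·x, leaving 2·x^3 + x^2 + 4·x + 2 (coefficients mod 7)
  leading term 2·x^3: subtract (2)·f(x) = 2·x^3 + 2·x^2 + 6, leaving 6·x^2 + 4·x + 3 (coefficients mod 7)
The degree is now < 3, so this is the remainder. Hence a · b ≡ 6·x^2 + 4·x + 3 in F_7[x]/(f).

Final answer: a · b ≡ 6·x^2 + 4·x + 3 (mod f(x))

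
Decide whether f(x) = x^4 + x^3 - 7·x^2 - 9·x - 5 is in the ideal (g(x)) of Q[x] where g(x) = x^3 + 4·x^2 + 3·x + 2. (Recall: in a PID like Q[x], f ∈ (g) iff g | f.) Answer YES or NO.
NO

In Q[x] the ideal (g) consists of all multiples of g, so f ∈ (g) iff g | f, i.e. iff the remainder of f on division by g is 0. Divide f by g (g is monic, so eliminate the leading term of the running remainder at each step):
  leading term x^4: subtract (x)·g(x) = x^4 + 4·x^3 + 3·x^2 + 2·x, leaving -3·x^3 - 10·x^2 - 11·x - 5
  leading term -3·x^3: subtract (-3)·g(x) = -3·x^3 - 12·x^2 - 9·x - 6, leaving 2·x^2 - 2·x + 1
The remainder r(x) = 2·x^2 - 2·x + 1 ≠ 0 (and deg r < deg g), so g ∤ f, i.e. f ∉ (g).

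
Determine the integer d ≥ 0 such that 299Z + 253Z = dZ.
(299, 253) = (23); d = 23

In the PID Z, (a, b) is generated by gcd(a, b). Compute gcd(299, 253) with the extended Euclidean algorithm, tracking rows (r, s, t) with s·299 + t·253 = r:
  row A: (299, 1, 0)   [1·299 + 0·253 = 299]
  row B: (253, 0, 1)   [0·299 + 1·253 = 253]
  299 = 1·253 + 46   → row C = row A − 1·row B = (46, 1, −1)   [check: 1·299 − 1·253 = 46]
  253 = 5·46 + 23   → row D = row B − 5·row C = (23, −5, 6)   [check: −5·299 + 6·253 = 23]
  46 = 2·23 + 0   → remainder 0, stop. gcd = 23 (last nonzero row D).
So gcd(299, 253) = 23, with Bézout identity −5·299 + 6·253 = 23. Containment (⊇): the Bézout identity exhibits 23 as an element of (299, 253), giving (23) ⊆ (299, 253). Containment (⊆): since 23 | 299 and 23 | 253 (299 = 23·13, 253 = 23·11), every Z-linear combination of 299 and 253 is divisible by 23, so (299, 253) ⊆ (23). Therefore (299, 253) = (23), d = 23.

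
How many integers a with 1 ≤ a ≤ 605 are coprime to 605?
The number of a ∈ {1, ..., 605} with gcd(a, 605) = 1 is by definition Euler's totient φ(605). φ is multiplicative, with φ(p^e) = p^e − p^(e−1). Factorise 605 = 5 · 11^2. Then
  φ(605) = (5 − 1) · (11^2 − 11^1) = 4 · 110 = 440.
So there are 440 such integers.

Final answer: 440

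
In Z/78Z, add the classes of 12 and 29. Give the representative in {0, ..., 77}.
41

Both summands are already reduced mod 78. 12 + 29 = 41; 41 = 0·78 + 41, so (12 + 29) mod 78 = 41.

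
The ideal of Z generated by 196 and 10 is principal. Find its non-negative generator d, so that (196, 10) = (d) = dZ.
In the PID Z, (a, b) is generated by gcd(a, b). Compute gcd(196, 10) with the extended Euclidean algorithm, tracking rows (r, s, t) with s·196 + t·10 = r:
  row A: (196, 1, 0)   [1·196 + 0·10 = 196]
  row B: (10, 0, 1)   [0·196 + 1·10 = 10]
  196 = 19·10 + 6   → row C = row A − 19·row B = (6, 1, −19)   [check: 1·196 − 19·10 = 6]
  10 = 1·6 + 4   → row D = row B − 1·row C = (4, −1, 20)   [check: −1·196 + 20·10 = 4]
  6 = 1·4 + 2   → row E = row C − 1·row D = (2, 2, −39)   [check: 2·196 − 39·10 = 2]
  4 = 2·2 + 0   → remainder 0, stop. gcd = 2 (last nonzero row E).
So gcd(196, 10) = 2, with Bézout identity 2·196 − 39·10 = 2. Containment (⊇): the Bézout identity exhibits 2 as an element of (196, 10), giving (2) ⊆ (196, 10). Containment (⊆): since 2 | 196 and 2 | 10 (196 = 2·98, 10 = 2·5), every Z-linear combination of 196 and 10 is divisible by 2, so (196, 10) ⊆ (2). Therefore (196, 10) = (2), d = 2.

Final answer: (196, 10) = (2); d = 2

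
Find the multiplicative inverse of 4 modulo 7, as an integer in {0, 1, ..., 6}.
Apply the extended Euclidean algorithm to (7, 4), tracking rows (r, s, t) with s·7 + t·4 = r. Each division r_prev = q·r_cur + r_new produces the new row as (previous row) − q·(current row):
  row A: (7, 1, 0)   [1·7 + 0·4 = 7]
  row B: (4, 0, 1)   [0·7 + 1·4 = 4]
  7 = 1·4 + 3   → row C = row A − 1·row B = (3, 1, −1)   [check: 1·7 − 1·4 = 3]
  4 = 1·3 + 1   → row D = row B − 1·row C = (1, −1, 2)   [check: −1·7 + 2·4 = 1]
  3 = 3·1 + 0   → remainder 0, stop. gcd = 1 (last nonzero row D).
The gcd is 1, so 4 is invertible mod 7. The last nonzero row gives −1·7 + 2·4 = 1, so t = 2. So 4^(−1) ≡ 2 (mod 7). Verify: 4 · 2 = 8 ≡ 1 (mod 7). ✓

Final answer: 4^(−1) ≡ 2 (mod 7)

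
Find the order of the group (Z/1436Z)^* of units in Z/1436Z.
(Z/1436Z)^* consists of the classes a with gcd(a, 1436) = 1, so its order is φ(1436). φ is multiplicative, with φ(p^e) = p^e − p^(e−1). Factorise 1436 = 2^2 · 359. Then
  φ(1436) = (2^2 − 2^1) · (359 − 1) = 2 · 358 = 716.
Thus |(Z/1436Z)^*| = 716.

Final answer: |(Z/1436Z)^*| = 716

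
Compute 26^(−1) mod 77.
26^(−1) ≡ 3 (mod 77)

Apply the extended Euclidean algorithm to (77, 26), tracking rows (r, s, t) with s·77 + t·26 = r. Each division r_prev = q·r_cur + r_new produces the new row as (previous row) − q·(current row):
  row A: (77, 1, 0)   [1·77 + 0·26 = 77]
  row B: (26, 0, 1)   [0·77 + 1·26 = 26]
  77 = 2·26 + 25   → row C = row A − 2·row B = (25, 1, −2)   [check: 1·77 − 2·26 = 25]
  26 = 1·25 + 1   → row D = row B − 1·row C = (1, −1, 3)   [check: −1·77 + 3·26 = 1]
  25 = 25·1 + 0   → remainder 0, stop. gcd = 1 (last nonzero row D).
The gcd is 1, so 26 is invertible mod 77. The last nonzero row gives −1·77 + 3·26 = 1, so t = 3. So 26^(−1) ≡ 3 (mod 77). Verify: 26 · 3 = 78 ≡ 1 (mod 77). ✓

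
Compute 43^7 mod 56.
Use repeated squaring. Binary(7) = 111. Walk through the bits of the exponent 7 left-to-right: at each bit after the leading one, square the running value, then multiply by 43 if the bit is 1 (always reducing mod 56):
  bit 1 = 1 (leading): start with 43.
  bit 2 = 1: square 43^2 = 1849 ≡ 1; bit is 1, so multiply 1·43 = 43 (mod 56).
  bit 3 = 1: square 43^2 = 1849 ≡ 1; bit is 1, so multiply 1·43 = 43 (mod 56).
Final value: 43^7 ≡ 43 (mod 56).

Final answer: 43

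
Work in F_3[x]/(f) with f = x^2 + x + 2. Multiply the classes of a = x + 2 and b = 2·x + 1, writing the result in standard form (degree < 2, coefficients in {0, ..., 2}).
a · b ≡ 1 (mod f(x))

Multiply as integer polynomials: a · b = 2·x^2 + 5·x + 2. Reducing coefficients mod 3: a · b ≡ 2·x^2 + 2·x + 2. Now divide by f(x) = x^2 + x + 2 in F_3[x], eliminating the leading term at each step:
  leading term 2·x^2: subtract (2)·f(x) = 2·x^2 + 2·x + 1, leaving 1 (coefficients mod 3)
The degree is now < 2, so this is the remainder. Hence a · b ≡ 1 in F_3[x]/(f).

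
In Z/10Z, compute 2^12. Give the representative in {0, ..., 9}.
Use repeated squaring. Binary(12) = 1100. Walk through the bits of the exponent 12 left-to-right: at each bit after the leading one, square the running value, then multiply by 2 if the bit is 1 (always reducing mod 10):
  bit 1 = 1 (leading): start with 2.
  bit 2 = 1: square 2^2 = 4; bit is 1, so multiply 4·2 = 8 (mod 10).
  bit 3 = 0: square 8^2 = 64 ≡ 4 (mod 10).
  bit 4 = 0: square 4^2 = 16 ≡ 6 (mod 10).
Final value: 2^12 ≡ 6 (mod 10).

Final answer: 6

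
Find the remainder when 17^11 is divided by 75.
Use repeated squaring. Binary(11) = 1011. Walk through the bits of the exponent 11 left-to-right: at each bit after the leading one, square the running value, then multiply by 17 if the bit is 1 (always reducing mod 75):
  bit 1 = 1 (leading): start with 17.
  bit 2 = 0: square 17^2 = 289 ≡ 64 (mod 75).
  bit 3 = 1: square 64^2 = 4096 ≡ 46; bit is 1, so multiply 46·17 = 782 ≡ 32 (mod 75).
  bit 4 = 1: square 32^2 = 1024 ≡ 49; bit is 1, so multiply 49·17 = 833 ≡ 8 (mod 75).
Final value: 17^11 ≡ 8 (mod 75).

Final answer: 8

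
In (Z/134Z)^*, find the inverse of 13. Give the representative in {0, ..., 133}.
Apply the extended Euclidean algorithm to (134, 13), tracking rows (r, s, t) with s·134 + t·13 = r. Each division r_prev = q·r_cur + r_new produces the new row as (previous row) − q·(current row):
  row A: (134, 1, 0)   [1·134 + 0·13 = 134]
  row B: (13, 0, 1)   [0·134 + 1·13 = 13]
  134 = 10·13 + 4   → row C = row A − 10·row B = (4, 1, −10)   [check: 1·134 − 10·13 = 4]
  13 = 3·4 + 1   → row D = row B − 3·row C = (1, −3, 31)   [check: −3·134 + 31·13 = 1]
  4 = 4·1 + 0   → remainder 0, stop. gcd = 1 (last nonzero row D).
The gcd is 1, so 13 is invertible mod 134. The last nonzero row gives −3·134 + 31·13 = 1, so t = 31. So 13^(−1) ≡ 31 (mod 134). Verify: 13 · 31 = 403 ≡ 1 (mod 134). ✓

Final answer: 13^(−1) ≡ 31 (mod 134)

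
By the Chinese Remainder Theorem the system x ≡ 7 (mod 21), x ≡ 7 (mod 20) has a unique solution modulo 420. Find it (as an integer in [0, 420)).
The moduli 21, 20 are pairwise coprime, so by the CRT there is a unique solution mod 21·20 = 420.
Solve by successive substitution. Start with x ≡ 7 (mod 21).
  Combine with x ≡ 7 (mod 20): write x = 7 + 21·t and require 7 + 21·t ≡ 7 (mod 20), i.e. 21·t ≡ 7 − 7 ≡ 0 (mod 20). Since 21^(−1) ≡ 1 (mod 20) (21 ≡ 1 (mod 20)), t ≡ 1·0 ≡ 0 (mod 20). So x ≡ 7 + 21·0 = 7 (mod 420).
Unique solution in [0, 420): x = 7.

Final answer: x ≡ 7 (mod 420); the representative in [0, 420) is 7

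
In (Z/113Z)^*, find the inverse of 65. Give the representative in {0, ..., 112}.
Apply the extended Euclidean algorithm to (113, 65), tracking rows (r, s, t) with s·113 + t·65 = r. Each division r_prev = q·r_cur + r_new produces the new row as (previous row) − q·(current row):
  row A: (113, 1, 0)   [1·113 + 0·65 = 113]
  row B: (65, 0, 1)   [0·113 + 1·65 = 65]
  113 = 1·65 + 48   → row C = row A − 1·row B = (48, 1, −1)   [check: 1·113 − 1·65 = 48]
  65 = 1·48 + 17   → row D = row B − 1·row C = (17, −1, 2)   [check: −1·113 + 2·65 = 17]
  48 = 2·17 + 14   → row E = row C − 2·row D = (14, 3, −5)   [check: 3·113 − 5·65 = 14]
  17 = 1·14 + 3   → row F = row D − 1·row E = (3, −4, 7)   [check: −4·113 + 7·65 = 3]
  14 = 4·3 + 2   → row G = row E − 4·row F = (2, 19, −33)   [check: 19·113 − 33·65 = 2]
  3 = 1·2 + 1   → row H = row F − 1·row G = (1, −23, 40)   [check: −23·113 + 40·65 = 1]
  2 = 2·1 + 0   → remainder 0, stop. gcd = 1 (last nonzero row H).
The gcd is 1, so 65 is invertible mod 113. The last nonzero row gives −23·113 + 40·65 = 1, so t = 40. So 65^(−1) ≡ 40 (mod 113). Verify: 65 · 40 = 2600 ≡ 1 (mod 113). ✓

Final answer: 65^(−1) ≡ 40 (mod 113)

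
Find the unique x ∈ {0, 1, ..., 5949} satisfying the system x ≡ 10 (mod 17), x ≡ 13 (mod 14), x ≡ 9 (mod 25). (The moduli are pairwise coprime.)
The moduli 17, 14, 25 are pairwise coprime, so by the CRT there is a unique solution mod 17·14·25 = 5950.
Solve by successive substitution. Start with x ≡ 10 (mod 17).
  Combine with x ≡ 13 (mod 14): write x = 10 + 17·t and require 10 + 17·t ≡ 13 (mod 14), i.e. 17·t ≡ 13 − 10 ≡ 3 (mod 14). Since 17^(−1) ≡ 5 (mod 14) (17 ≡ 3 (mod 14)), t ≡ 5·3 ≡ 1 (mod 14). So x ≡ 10 + 17·1 = 27 (mod 238).
  Combine with x ≡ 9 (mod 25): write x = 27 + 238·t and require 27 + 238·t ≡ 9 (mod 25), i.e. 238·t ≡ 9 − 27 ≡ 7 (mod 25). Since 238^(−1) ≡ 2 (mod 25) (238 ≡ 13 (mod 25)), t ≡ 2·7 ≡ 14 (mod 25). So x ≡ 27 + 238·14 = 3359 (mod 5950).
Unique solution in [0, 5950): x = 3359.

Final answer: x ≡ 3359 (mod 5950); the representative in [0, 5950) is 3359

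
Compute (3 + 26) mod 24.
5

Reduce the summands first: 26 ≡ 2 (mod 24), so 3 + 26 ≡ 3 + 2 (mod 24). 3 + 2 = 5; 5 = 0·24 + 5, so (3 + 26) mod 24 = 5.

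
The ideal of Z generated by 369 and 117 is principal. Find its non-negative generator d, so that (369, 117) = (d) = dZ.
(369, 117) = (9); d = 9

In the PID Z, (a, b) is generated by gcd(a, b). Compute gcd(369, 117) with the extended Euclidean algorithm, tracking rows (r, s, t) with s·369 + t·117 = r:
  row A: (369, 1, 0)   [1·369 + 0·117 = 369]
  row B: (117, 0, 1)   [0·369 + 1·117 = 117]
  369 = 3·117 + 18   → row C = row A − 3·row B = (18, 1, −3)   [check: 1·369 − 3·117 = 18]
  117 = 6·18 + 9   → row D = row B − 6·row C = (9, −6, 19)   [check: −6·369 + 19·117 = 9]
  18 = 2·9 + 0   → remainder 0, stop. gcd = 9 (last nonzero row D).
So gcd(369, 117) = 9, with Bézout identity −6·369 + 19·117 = 9. Containment (⊇): the Bézout identity exhibits 9 as an element of (369, 117), giving (9) ⊆ (369, 117). Containment (⊆): since 9 | 369 and 9 | 117 (369 = 9·41, 117 = 9·13), every Z-linear combination of 369 and 117 is divisible by 9, so (369, 117) ⊆ (9). Therefore (369, 117) = (9), d = 9.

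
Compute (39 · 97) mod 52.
Reduce the factors first: 97 ≡ 45 (mod 52), so 39 · 97 ≡ 39 · 45 (mod 52). 39 · 45 = 1755. Dividing by 52: 1755 = 33·52 + 39. So (39 · 97) mod 52 = 39.

Final answer: 39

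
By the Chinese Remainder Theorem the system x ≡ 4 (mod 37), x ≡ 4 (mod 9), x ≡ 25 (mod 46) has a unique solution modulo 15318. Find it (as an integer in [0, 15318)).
The moduli 37, 9, 46 are pairwise coprime, so by the CRT there is a unique solution mod 37·9·46 = 15318.
Solve by successive substitution. Start with x ≡ 4 (mod 37).
  Combine with x ≡ 4 (mod 9): write x = 4 + 37·t and require 4 + 37·t ≡ 4 (mod 9), i.e. 37·t ≡ 4 − 4 ≡ 0 (mod 9). Since 37^(−1) ≡ 1 (mod 9) (37 ≡ 1 (mod 9)), t ≡ 1·0 ≡ 0 (mod 9). So x ≡ 4 + 37·0 = 4 (mod 333).
  Combine with x ≡ 25 (mod 46): write x = 4 + 333·t and require 4 + 333·t ≡ 25 (mod 46), i.e. 333·t ≡ 25 − 4 ≡ 21 (mod 46). Since 333^(−1) ≡ 21 (mod 46) (333 ≡ 11 (mod 46)), t ≡ 21·21 ≡ 27 (mod 46). So x ≡ 4 + 333·27 = 8995 (mod 15318).
Unique solution in [0, 15318): x = 8995.

Final answer: x ≡ 8995 (mod 15318); the representative in [0, 15318) is 8995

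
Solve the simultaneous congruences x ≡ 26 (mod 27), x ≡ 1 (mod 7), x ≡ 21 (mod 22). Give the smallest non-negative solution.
The moduli 27, 7, 22 are pairwise coprime, so by the CRT there is a unique solution mod 27·7·22 = 4158.
Solve by successive substitution. Start with x ≡ 26 (mod 27).
  Combine with x ≡ 1 (mod 7): write x = 26 + 27·t and require 26 + 27·t ≡ 1 (mod 7), i.e. 27·t ≡ 1 − 26 ≡ 3 (mod 7). Since 27^(−1) ≡ 6 (mod 7) (27 ≡ 6 (mod 7)), t ≡ 6·3 ≡ 4 (mod 7). So x ≡ 26 + 27·4 = 134 (mod 189).
  Combine with x ≡ 21 (mod 22): write x = 134 + 189·t and require 134 + 189·t ≡ 21 (mod 22), i.e. 189·t ≡ 21 − 134 ≡ 19 (mod 22). Since 189^(−1) ≡ 17 (mod 22) (189 ≡ 13 (mod 22)), t ≡ 17·19 ≡ 15 (mod 22). So x ≡ 134 + 189·15 = 2969 (mod 4158).
Unique solution in [0, 4158): x = 2969.

Final answer: x ≡ 2969 (mod 4158); the representative in [0, 4158) is 2969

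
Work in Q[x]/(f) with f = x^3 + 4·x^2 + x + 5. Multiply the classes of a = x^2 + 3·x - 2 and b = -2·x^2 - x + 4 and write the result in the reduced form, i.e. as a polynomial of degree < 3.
a · b ≡ 3·x^2 + 23·x - 13 (mod f(x))

First multiply in Q[x] without reducing: a · b = -2·x^4 - 7·x^3 + 5·x^2 + 14·x - 8. Now divide by f(x) = x^3 + 4·x^2 + x + 5, eliminating the leading term at each step:
  leading term -2·x^4: subtract (-2·x)·f(x) = -2·x^4 - 8·x^3 - 2·x^2 - 10·x, leaving x^3 + 7·x^2 + 24·x - 8
  leading term x^3: subtract (1)·f(x) = x^3 + 4·x^2 + x + 5, leaving 3·x^2 + 23·x - 13
The degree is now < 3, so this is the remainder. Hence a · b ≡ 3·x^2 + 23·x - 13 in Q[x]/(f).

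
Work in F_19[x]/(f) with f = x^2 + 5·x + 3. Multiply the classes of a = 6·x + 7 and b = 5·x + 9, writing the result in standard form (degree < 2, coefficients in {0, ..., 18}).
Multiply as integer polynomials: a · b = 30·x^2 + 89·x + 63. Reducing coefficients mod 19: a · b ≡ 11·x^2 + 13·x + 6. Now divide by f(x) = x^2 + 5·x + 3 in F_19[x], eliminating the leading term at each step:
  leading term 11·x^2: subtract (11)·f(x) = 11·x^2 + 17·x + 14, leaving 15·x + 11 (coefficients mod 19)
The degree is now < 2, so this is the remainder. Hence a · b ≡ 15·x + 11 in F_19[x]/(f).

Final answer: a · b ≡ 15·x + 11 (mod f(x))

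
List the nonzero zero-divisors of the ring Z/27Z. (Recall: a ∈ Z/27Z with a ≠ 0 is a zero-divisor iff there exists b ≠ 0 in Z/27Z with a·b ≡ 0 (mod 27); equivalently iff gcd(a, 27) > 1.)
nonzero zero-divisors of Z/27Z = {3, 6, 9, 12, 15, 18, 21, 24}

An element a ∈ Z/27Z (with a ≠ 0) is a zero-divisor iff gcd(a, 27) > 1 (because a is a unit precisely when gcd(a, n) = 1, and in Z/nZ every nonzero, non-unit element is a zero-divisor). Scan a = 1, ..., 26 and keep those with gcd(a, 27) > 1:
  gcd(3, 27) = 3, gcd(6, 27) = 3, gcd(9, 27) = 9, gcd(12, 27) = 3, gcd(15, 27) = 3, gcd(18, 27) = 9, gcd(21, 27) = 3, gcd(24, 27) = 3.
All other a ∈ {1, ..., 26} have gcd(a, 27) = 1 and are units. So the nonzero zero-divisors are exactly the 8 values of a appearing in this scan.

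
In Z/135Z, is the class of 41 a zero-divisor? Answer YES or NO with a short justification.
gcd(41, 135) = 1, so 41 is a unit in Z/135Z (it has a multiplicative inverse). A unit cannot be a zero-divisor: if 41·b ≡ 0 then multiplying both sides by 41^(−1) gives b ≡ 0. So 41 is not a zero-divisor.

Final answer: NO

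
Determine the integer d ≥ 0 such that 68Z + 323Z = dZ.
In the PID Z, (a, b) is generated by gcd(a, b). Compute gcd(323, 68) with the extended Euclidean algorithm, tracking rows (r, s, t) with s·323 + t·68 = r:
  row A: (323, 1, 0)   [1·323 + 0·68 = 323]
  row B: (68, 0, 1)   [0·323 + 1·68 = 68]
  323 = 4·68 + 51   → row C = row A − 4·row B = (51, 1, −4)   [check: 1·323 − 4·68 = 51]
  68 = 1·51 + 17   → row D = row B − 1·row C = (17, −1, 5)   [check: −1·323 + 5·68 = 17]
  51 = 3·17 + 0   → remainder 0, stop. gcd = 17 (last nonzero row D).
So gcd(68, 323) = 17, with Bézout identity −1·323 + 5·68 = 17. Containment (⊇): the Bézout identity exhibits 17 as an element of (68, 323), giving (17) ⊆ (68, 323). Containment (⊆): since 17 | 68 and 17 | 323 (68 = 17·4, 323 = 17·19), every Z-linear combination of 68 and 323 is divisible by 17, so (68, 323) ⊆ (17). Therefore (68, 323) = (17), d = 17.

Final answer: (68, 323) = (17); d = 17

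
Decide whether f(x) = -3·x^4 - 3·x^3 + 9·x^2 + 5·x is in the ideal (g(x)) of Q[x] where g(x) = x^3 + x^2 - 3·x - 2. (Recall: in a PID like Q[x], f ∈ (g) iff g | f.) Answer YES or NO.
In Q[x] the ideal (g) consists of all multiples of g, so f ∈ (g) iff g | f, i.e. iff the remainder of f on division by g is 0. Divide f by g (g is monic, so eliminate the leading term of the running remainder at each step):
  leading term -3·x^4: subtract (-3·x)·g(x) = -3·x^4 - 3·x^3 + 9·x^2 + 6·x, leaving -x
The remainder r(x) = -x ≠ 0 (and deg r < deg g), so g ∤ f, i.e. f ∉ (g).

Final answer: NO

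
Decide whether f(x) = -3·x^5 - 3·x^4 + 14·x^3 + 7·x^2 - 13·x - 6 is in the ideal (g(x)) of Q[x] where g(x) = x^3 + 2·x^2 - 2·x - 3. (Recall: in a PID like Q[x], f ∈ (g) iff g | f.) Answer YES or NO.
YES

In Q[x] the ideal (g) consists of all multiples of g, so f ∈ (g) iff g | f, i.e. iff the remainder of f on division by g is 0. Divide f by g (g is monic, so eliminate the leading term of the running remainder at each step):
  leading term -3·x^5: subtract (-3·x^2)·g(x) = -3·x^5 - 6·x^4 + 6·x^3 + 9·x^2, leaving 3·x^4 + 8·x^3 - 2·x^2 - 13·x - 6
  leading term 3·x^4: subtract (3·x)·g(x) = 3·x^4 + 6·x^3 - 6·x^2 - 9·x, leaving 2·x^3 + 4·x^2 - 4·x - 6
  leading term 2·x^3: subtract (2)·g(x) = 2·x^3 + 4·x^2 - 4·x - 6, leaving 0
The remainder is 0, so f(x) = g(x) · h(x) with h(x) = -3·x^2 + 3·x + 2. Hence g | f, i.e. f ∈ (g).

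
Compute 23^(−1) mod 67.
23^(−1) ≡ 35 (mod 67)

Apply the extended Euclidean algorithm to (67, 23), tracking rows (r, s, t) with s·67 + t·23 = r. Each division r_prev = q·r_cur + r_new produces the new row as (previous row) − q·(current row):
  row A: (67, 1, 0)   [1·67 + 0·23 = 67]
  row B: (23, 0, 1)   [0·67 + 1·23 = 23]
  67 = 2·23 + 21   → row C = row A − 2·row B = (21, 1, −2)   [check: 1·67 − 2·23 = 21]
  23 = 1·21 + 2   → row D = row B − 1·row C = (2, −1, 3)   [check: −1·67 + 3·23 = 2]
  21 = 10·2 + 1   → row E = row C − 10·row D = (1, 11, −32)   [check: 11·67 − 32·23 = 1]
  2 = 2·1 + 0   → remainder 0, stop. gcd = 1 (last nonzero row E).
The gcd is 1, so 23 is invertible mod 67. The last nonzero row gives 11·67 − 32·23 = 1, so t = −32. So 23^(−1) ≡ −32 ≡ 35 (mod 67). Verify: 23 · 35 = 805 ≡ 1 (mod 67). ✓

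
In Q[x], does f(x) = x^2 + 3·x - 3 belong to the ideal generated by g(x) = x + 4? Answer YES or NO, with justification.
In Q[x] the ideal (g) consists of all multiples of g, so f ∈ (g) iff g | f, i.e. iff the remainder of f on division by g is 0. Divide f by g (g is monic, so eliminate the leading term of the running remainder at each step):
  leading term x^2: subtract (x)·g(x) = x^2 + 4·x, leaving -x - 3
  leading term -x: subtract (-1)·g(x) = -x - 4, leaving 1
The remainder r(x) = 1 ≠ 0 (and deg r < deg g), so g ∤ f, i.e. f ∉ (g).

Final answer: NO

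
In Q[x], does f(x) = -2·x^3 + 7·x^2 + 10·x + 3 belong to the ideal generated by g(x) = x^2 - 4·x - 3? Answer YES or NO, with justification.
In Q[x] the ideal (g) consists of all multiples of g, so f ∈ (g) iff g | f, i.e. iff the remainder of f on division by g is 0. Divide f by g (g is monic, so eliminate the leading term of the running remainder at each step):
  leading term -2·x^3: subtract (-2·x)·g(x) = -2·x^3 + 8·x^2 + 6·x, leaving -x^2 + 4·x + 3
  leading term -x^2: subtract (-1)·g(x) = -x^2 + 4·x + 3, leaving 0
The remainder is 0, so f(x) = g(x) · h(x) with h(x) = -2·x - 1. Hence g | f, i.e. f ∈ (g).

Final answer: YES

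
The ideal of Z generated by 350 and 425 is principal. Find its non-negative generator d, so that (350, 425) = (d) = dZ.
(350, 425) = (25); d = 25

In the PID Z, (a, b) is generated by gcd(a, b). Compute gcd(425, 350) with the extended Euclidean algorithm, tracking rows (r, s, t) with s·425 + t·350 = r:
  row A: (425, 1, 0)   [1·425 + 0·350 = 425]
  row B: (350, 0, 1)   [0·425 + 1·350 = 350]
  425 = 1·350 + 75   → row C = row A − 1·row B = (75, 1, −1)   [check: 1·425 − 1·350 = 75]
  350 = 4·75 + 50   → row D = row B − 4·row C = (50, −4, 5)   [check: −4·425 + 5·350 = 50]
  75 = 1·50 + 25   → row E = row C − 1·row D = (25, 5, −6)   [check: 5·425 − 6·350 = 25]
  50 = 2·25 + 0   → remainder 0, stop. gcd = 25 (last nonzero row E).
So gcd(350, 425) = 25, with Bézout identity 5·425 − 6·350 = 25. Containment (⊇): the Bézout identity exhibits 25 as an element of (350, 425), giving (25) ⊆ (350, 425). Containment (⊆): since 25 | 350 and 25 | 425 (350 = 25·14, 425 = 25·17), every Z-linear combination of 350 and 425 is divisible by 25, so (350, 425) ⊆ (25). Therefore (350, 425) = (25), d = 25.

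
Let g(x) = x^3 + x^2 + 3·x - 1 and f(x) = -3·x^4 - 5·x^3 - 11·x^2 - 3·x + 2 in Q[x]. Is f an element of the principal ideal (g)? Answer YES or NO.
YES

In Q[x] the ideal (g) consists of all multiples of g, so f ∈ (g) iff g | f, i.e. iff the remainder of f on division by g is 0. Divide f by g (g is monic, so eliminate the leading term of the running remainder at each step):
  leading term -3·x^4: subtract (-3·x)·g(x) = -3·x^4 - 3·x^3 - 9·x^2 + 3·x, leaving -2·x^3 - 2·x^2 - 6·x + 2
  leading term -2·x^3: subtract (-2)·g(x) = -2·x^3 - 2·x^2 - 6·x + 2, leaving 0
The remainder is 0, so f(x) = g(x) · h(x) with h(x) = -3·x - 2. Hence g | f, i.e. f ∈ (g).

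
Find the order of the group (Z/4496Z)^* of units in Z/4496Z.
(Z/4496Z)^* consists of the classes a with gcd(a, 4496) = 1, so its order is φ(4496). φ is multiplicative, with φ(p^e) = p^e − p^(e−1). Factorise 4496 = 2^4 · 281. Then
  φ(4496) = (2^4 − 2^3) · (281 − 1) = 8 · 280 = 2240.
Thus |(Z/4496Z)^*| = 2240.

Final answer: |(Z/4496Z)^*| = 2240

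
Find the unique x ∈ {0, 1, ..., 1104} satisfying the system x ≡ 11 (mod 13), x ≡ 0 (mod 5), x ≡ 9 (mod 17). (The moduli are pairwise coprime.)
The moduli 13, 5, 17 are pairwise coprime, so by the CRT there is a unique solution mod 13·5·17 = 1105.
Solve by successive substitution. Start with x ≡ 11 (mod 13).
  Combine with x ≡ 0 (mod 5): write x = 11 + 13·t and require 11 + 13·t ≡ 0 (mod 5), i.e. 13·t ≡ 0 − 11 ≡ 4 (mod 5). Since 13^(−1) ≡ 2 (mod 5) (13 ≡ 3 (mod 5)), t ≡ 2·4 ≡ 3 (mod 5). So x ≡ 11 + 13·3 = 50 (mod 65).
  Combine with x ≡ 9 (mod 17): write x = 50 + 65·t and require 50 + 65·t ≡ 9 (mod 17), i.e. 65·t ≡ 9 − 50 ≡ 10 (mod 17). Since 65^(−1) ≡ 11 (mod 17) (65 ≡ 14 (mod 17)), t ≡ 11·10 ≡ 8 (mod 17). So x ≡ 50 + 65·8 = 570 (mod 1105).
Unique solution in [0, 1105): x = 570.

Final answer: x ≡ 570 (mod 1105); the representative in [0, 1105) is 570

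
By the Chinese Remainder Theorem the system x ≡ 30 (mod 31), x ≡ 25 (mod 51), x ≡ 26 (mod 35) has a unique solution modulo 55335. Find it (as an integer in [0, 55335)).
x ≡ 13081 (mod 55335); the representative in [0, 55335) is 13081

The moduli 31, 51, 35 are pairwise coprime, so by the CRT there is a unique solution mod 31·51·35 = 55335.
Solve by successive substitution. Start with x ≡ 30 (mod 31).
  Combine with x ≡ 25 (mod 51): write x = 30 + 31·t and require 30 + 31·t ≡ 25 (mod 51), i.e. 31·t ≡ 25 − 30 ≡ 46 (mod 51). Since 31^(−1) ≡ 28 (mod 51), t ≡ 28·46 ≡ 13 (mod 51). So x ≡ 30 + 31·13 = 433 (mod 1581).
  Combine with x ≡ 26 (mod 35): write x = 433 + 1581·t and require 433 + 1581·t ≡ 26 (mod 35), i.e. 1581·t ≡ 26 − 433 ≡ 13 (mod 35). Since 1581^(−1) ≡ 6 (mod 35) (1581 ≡ 6 (mod 35)), t ≡ 6·13 ≡ 8 (mod 35). So x ≡ 433 + 1581·8 = 13081 (mod 55335).
Unique solution in [0, 55335): x = 13081.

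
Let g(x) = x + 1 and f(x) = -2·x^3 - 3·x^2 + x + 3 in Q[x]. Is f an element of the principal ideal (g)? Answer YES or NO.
NO

In Q[x] the ideal (g) consists of all multiples of g, so f ∈ (g) iff g | f, i.e. iff the remainder of f on division by g is 0. Divide f by g (g is monic, so eliminate the leading term of the running remainder at each step):
  leading term -2·x^3: subtract (-2·x^2)·g(x) = -2·x^3 - 2·x^2, leaving -x^2 + x + 3
  leading term -x^2: subtract (-x)·g(x) = -x^2 - x, leaving 2·x + 3
  leading term 2·x: subtract (2)·g(x) = 2·x + 2, leaving 1
The remainder r(x) = 1 ≠ 0 (and deg r < deg g), so g ∤ f, i.e. f ∉ (g).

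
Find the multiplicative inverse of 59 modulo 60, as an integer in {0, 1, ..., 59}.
59^(−1) ≡ 59 (mod 60)

Apply the extended Euclidean algorithm to (60, 59), tracking rows (r, s, t) with s·60 + t·59 = r. Each division r_prev = q·r_cur + r_new produces the new row as (previous row) − q·(current row):
  row A: (60, 1, 0)   [1·60 + 0·59 = 60]
  row B: (59, 0, 1)   [0·60 + 1·59 = 59]
  60 = 1·59 + 1   → row C = row A − 1·row B = (1, 1, −1)   [check: 1·60 − 1·59 = 1]
  59 = 59·1 + 0   → remainder 0, stop. gcd = 1 (last nonzero row C).
The gcd is 1, so 59 is invertible mod 60. The last nonzero row gives 1·60 − 1·59 = 1, so t = −1. So 59^(−1) ≡ −1 ≡ 59 (mod 60). Verify: 59 · 59 = 3481 ≡ 1 (mod 60). ✓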